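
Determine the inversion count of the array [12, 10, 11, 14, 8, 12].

Finding inversions in [12, 10, 11, 14, 8, 12]:

(0, 1): arr[0]=12 > arr[1]=10
(0, 2): arr[0]=12 > arr[2]=11
(0, 4): arr[0]=12 > arr[4]=8
(1, 4): arr[1]=10 > arr[4]=8
(2, 4): arr[2]=11 > arr[4]=8
(3, 4): arr[3]=14 > arr[4]=8
(3, 5): arr[3]=14 > arr[5]=12

Total inversions: 7

The array has 7 inversion(s): (0,1), (0,2), (0,4), (1,4), (2,4), (3,4), (3,5). Each pair (i,j) satisfies i < j and arr[i] > arr[j].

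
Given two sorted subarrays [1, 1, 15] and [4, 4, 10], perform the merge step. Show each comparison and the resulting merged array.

Merging process:

Compare 1 vs 4: take 1 from left. Merged: [1]
Compare 1 vs 4: take 1 from left. Merged: [1, 1]
Compare 15 vs 4: take 4 from right. Merged: [1, 1, 4]
Compare 15 vs 4: take 4 from right. Merged: [1, 1, 4, 4]
Compare 15 vs 10: take 10 from right. Merged: [1, 1, 4, 4, 10]
Append remaining from left: [15]. Merged: [1, 1, 4, 4, 10, 15]

Final merged array: [1, 1, 4, 4, 10, 15]
Total comparisons: 5

The merged array is [1, 1, 4, 4, 10, 15], requiring 5 comparisons. The merge step runs in O(n) time where n is the total number of elements.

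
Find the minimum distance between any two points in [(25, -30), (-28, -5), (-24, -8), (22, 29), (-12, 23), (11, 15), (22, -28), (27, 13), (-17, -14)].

Computing all pairwise distances among 9 points:

d((25, -30), (-28, -5)) = 58.6003
d((25, -30), (-24, -8)) = 53.7122
d((25, -30), (22, 29)) = 59.0762
d((25, -30), (-12, 23)) = 64.6375
d((25, -30), (11, 15)) = 47.1275
d((25, -30), (22, -28)) = 3.6056 <-- minimum
d((25, -30), (27, 13)) = 43.0465
d((25, -30), (-17, -14)) = 44.9444
d((-28, -5), (-24, -8)) = 5.0
d((-28, -5), (22, 29)) = 60.4649
d((-28, -5), (-12, 23)) = 32.249
d((-28, -5), (11, 15)) = 43.8292
d((-28, -5), (22, -28)) = 55.0364
d((-28, -5), (27, 13)) = 57.8705
d((-28, -5), (-17, -14)) = 14.2127
d((-24, -8), (22, 29)) = 59.0339
d((-24, -8), (-12, 23)) = 33.2415
d((-24, -8), (11, 15)) = 41.8808
d((-24, -8), (22, -28)) = 50.1597
d((-24, -8), (27, 13)) = 55.1543
d((-24, -8), (-17, -14)) = 9.2195
d((22, 29), (-12, 23)) = 34.5254
d((22, 29), (11, 15)) = 17.8045
d((22, 29), (22, -28)) = 57.0
d((22, 29), (27, 13)) = 16.7631
d((22, 29), (-17, -14)) = 58.0517
d((-12, 23), (11, 15)) = 24.3516
d((-12, 23), (22, -28)) = 61.2944
d((-12, 23), (27, 13)) = 40.2616
d((-12, 23), (-17, -14)) = 37.3363
d((11, 15), (22, -28)) = 44.3847
d((11, 15), (27, 13)) = 16.1245
d((11, 15), (-17, -14)) = 40.3113
d((22, -28), (27, 13)) = 41.3038
d((22, -28), (-17, -14)) = 41.4367
d((27, 13), (-17, -14)) = 51.6236

Closest pair: (25, -30) and (22, -28) with distance 3.6056

The closest pair is (25, -30) and (22, -28) with Euclidean distance 3.6056. For 9 points, brute-force pairwise comparison is shown above. For large n, the divide-and-conquer algorithm (sort by x, recurse on halves, check the dividing strip) achieves O(n log n).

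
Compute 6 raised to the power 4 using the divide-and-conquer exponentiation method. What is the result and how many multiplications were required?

Computing 6^4 by squaring (build up from 6^1; each line after the first costs one multiplication):

6^1 = 6
6^2 = (6^1)^2 = 6^2 = 36
6^4 = (6^2)^2 = 36^2 = 1296

Result: 1296
Multiplications needed: 2 (2 lines after 6^1)

6^4 = 1296. Using exponentiation by squaring, this requires 2 multiplications. The key idea: if the exponent is even, square the half-power; if odd, multiply by the base once.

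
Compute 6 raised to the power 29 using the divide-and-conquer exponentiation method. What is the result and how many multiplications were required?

Computing 6^29 by squaring (build up from 6^1; each line after the first costs one multiplication):

6^1 = 6
6^2 = (6^1)^2 = 6^2 = 36
6^3 = 6 * 6^2 = 6 * 36 = 216
6^6 = (6^3)^2 = 216^2 = 46656
6^7 = 6 * 6^6 = 6 * 46656 = 279936
6^14 = (6^7)^2 = 279936^2 = 78364164096
6^28 = (6^14)^2 = 78364164096^2 = 6140942214464815497216
6^29 = 6 * 6^28 = 6 * 6140942214464815497216 = 36845653286788892983296

Result: 36845653286788892983296
Multiplications needed: 7 (7 lines after 6^1)

6^29 = 36845653286788892983296. Using exponentiation by squaring, this requires 7 multiplications. The key idea: if the exponent is even, square the half-power; if odd, multiply by the base once.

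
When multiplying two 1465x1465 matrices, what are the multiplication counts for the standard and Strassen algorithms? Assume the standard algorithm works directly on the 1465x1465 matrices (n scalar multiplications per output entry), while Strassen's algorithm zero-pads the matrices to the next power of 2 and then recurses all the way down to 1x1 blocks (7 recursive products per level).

Matrix multiplication for 1465x1465 matrices:

Strassen's algorithm requires power-of-2 dimensions. Pad 1465x1465 to 2048x2048 (next power of 2).

Standard algorithm: 1465^3 = 3144219625 multiplications
Strassen's algorithm: 7^(log2(2048)) = 7^11 = 1977326743 multiplications
Savings: 3144219625 - 1977326743 = 1166892882 multiplications

Standard: 3144219625 multiplications (1465^3). Strassen: 1977326743 multiplications (7^11, after padding to 2048x2048). Strassen reduces 8 recursive multiplications to 7 at each level.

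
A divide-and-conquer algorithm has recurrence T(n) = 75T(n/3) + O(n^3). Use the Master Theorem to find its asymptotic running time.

Master Theorem for T(n) = 75T(n/3) + O(n^3):

a = 75, b = 3, c = 3
log_b(a) = log_3(75) = 3.9299

Case 1: c = 3 < log_3(75) = 3.9299
T(n) = O(n^(log_3 75))

For T(n) = 75T(n/3) + O(n^3): log_3(75) = 3.9299. This is Case 1 of the Master Theorem (c < log_b(a), work dominated by leaves), giving O(n^(log_3 75)).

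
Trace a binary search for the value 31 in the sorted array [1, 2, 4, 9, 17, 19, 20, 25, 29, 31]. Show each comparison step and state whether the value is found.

Binary search for 31 in [1, 2, 4, 9, 17, 19, 20, 25, 29, 31]:

lo=0, hi=9, mid=4, arr[mid]=17 -> 17 < 31, search right half
lo=5, hi=9, mid=7, arr[mid]=25 -> 25 < 31, search right half
lo=8, hi=9, mid=8, arr[mid]=29 -> 29 < 31, search right half
lo=9, hi=9, mid=9, arr[mid]=31 -> Found target at index 9!

Binary search finds 31 at index 9 after 4 comparisons. The search repeatedly halves the search space by comparing with the middle element.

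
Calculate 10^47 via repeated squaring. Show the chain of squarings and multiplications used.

Computing 10^47 by squaring (build up from 10^1; each line after the first costs one multiplication):

10^1 = 10
10^2 = (10^1)^2 = 10^2 = 100
10^4 = (10^2)^2 = 100^2 = 10000
10^5 = 10 * 10^4 = 10 * 10000 = 100000
10^10 = (10^5)^2 = 100000^2 = 10000000000
10^11 = 10 * 10^10 = 10 * 10000000000 = 100000000000
10^22 = (10^11)^2 = 100000000000^2 = 10000000000000000000000
10^23 = 10 * 10^22 = 10 * 10000000000000000000000 = 100000000000000000000000
10^46 = (10^23)^2 = 100000000000000000000000^2 = 10000000000000000000000000000000000000000000000
10^47 = 10 * 10^46 = 10 * 10000000000000000000000000000000000000000000000 = 100000000000000000000000000000000000000000000000

Result: 100000000000000000000000000000000000000000000000
Multiplications needed: 9 (9 lines after 10^1)

10^47 = 100000000000000000000000000000000000000000000000. Using exponentiation by squaring, this requires 9 multiplications. The key idea: if the exponent is even, square the half-power; if odd, multiply by the base once.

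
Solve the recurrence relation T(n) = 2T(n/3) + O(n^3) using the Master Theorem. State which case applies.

Master Theorem for T(n) = 2T(n/3) + O(n^3):

a = 2, b = 3, c = 3
log_b(a) = log_3(2) = 0.6309

Case 3: c = 3 > log_3(2) = 0.6309
T(n) = O(n^3) = O(n^3)

For T(n) = 2T(n/3) + O(n^3): log_3(2) = 0.6309. This is Case 3 of the Master Theorem (c > log_b(a), work dominated by root), giving O(n^3).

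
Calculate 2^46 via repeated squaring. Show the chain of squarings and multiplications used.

Computing 2^46 by squaring (build up from 2^1; each line after the first costs one multiplication):

2^1 = 2
2^2 = (2^1)^2 = 2^2 = 4
2^4 = (2^2)^2 = 4^2 = 16
2^5 = 2 * 2^4 = 2 * 16 = 32
2^10 = (2^5)^2 = 32^2 = 1024
2^11 = 2 * 2^10 = 2 * 1024 = 2048
2^22 = (2^11)^2 = 2048^2 = 4194304
2^23 = 2 * 2^22 = 2 * 4194304 = 8388608
2^46 = (2^23)^2 = 8388608^2 = 70368744177664

Result: 70368744177664
Multiplications needed: 8 (8 lines after 2^1)

2^46 = 70368744177664. Using exponentiation by squaring, this requires 8 multiplications. The key idea: if the exponent is even, square the half-power; if odd, multiply by the base once.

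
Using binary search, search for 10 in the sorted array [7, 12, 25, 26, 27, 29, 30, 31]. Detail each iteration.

Binary search for 10 in [7, 12, 25, 26, 27, 29, 30, 31]:

lo=0, hi=7, mid=3, arr[mid]=26 -> 26 > 10, search left half
lo=0, hi=2, mid=1, arr[mid]=12 -> 12 > 10, search left half
lo=0, hi=0, mid=0, arr[mid]=7 -> 7 < 10, search right half
lo=1 > hi=0, target 10 not found

Binary search determines that 10 is not in the array after 3 comparisons. The search space was exhausted without finding the target.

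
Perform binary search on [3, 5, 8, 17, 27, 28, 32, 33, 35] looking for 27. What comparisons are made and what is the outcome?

Binary search for 27 in [3, 5, 8, 17, 27, 28, 32, 33, 35]:

lo=0, hi=8, mid=4, arr[mid]=27 -> Found target at index 4!

Binary search finds 27 at index 4 after 1 comparisons. The search repeatedly halves the search space by comparing with the middle element.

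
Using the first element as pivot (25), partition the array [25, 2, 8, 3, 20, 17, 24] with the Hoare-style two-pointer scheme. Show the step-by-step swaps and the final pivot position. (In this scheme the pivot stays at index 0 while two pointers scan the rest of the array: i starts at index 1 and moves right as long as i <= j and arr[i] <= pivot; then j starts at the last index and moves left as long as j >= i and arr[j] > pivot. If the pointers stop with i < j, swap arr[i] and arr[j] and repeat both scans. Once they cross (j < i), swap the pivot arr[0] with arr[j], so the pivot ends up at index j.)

Hoare-style two-pointer partition with pivot = 25:

Initial array: [25, 2, 8, 3, 20, 17, 24]

Pointers start at i = 1, j = 6.
i ends at 7, j ends at 6: the pointers have crossed (j < i), so scanning stops.

Swap pivot arr[0] with arr[6] to place pivot at position 6: [24, 2, 8, 3, 20, 17, 25]
Pivot position: 6

After partitioning with pivot 25, the array becomes [24, 2, 8, 3, 20, 17, 25]. The pivot is placed at index 6. All elements to the left of the pivot are <= 25, and all elements to the right are > 25.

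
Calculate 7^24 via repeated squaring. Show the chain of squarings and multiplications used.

Computing 7^24 by squaring (build up from 7^1; each line after the first costs one multiplication):

7^1 = 7
7^2 = (7^1)^2 = 7^2 = 49
7^3 = 7 * 7^2 = 7 * 49 = 343
7^6 = (7^3)^2 = 343^2 = 117649
7^12 = (7^6)^2 = 117649^2 = 13841287201
7^24 = (7^12)^2 = 13841287201^2 = 191581231380566414401

Result: 191581231380566414401
Multiplications needed: 5 (5 lines after 7^1)

7^24 = 191581231380566414401. Using exponentiation by squaring, this requires 5 multiplications. The key idea: if the exponent is even, square the half-power; if odd, multiply by the base once.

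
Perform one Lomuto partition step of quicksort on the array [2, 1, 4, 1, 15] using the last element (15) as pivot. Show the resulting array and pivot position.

Lomuto partition with pivot = 15:

Initial array: [2, 1, 4, 1, 15]

arr[0]=2 <= 15: swap with position 0, array becomes [2, 1, 4, 1, 15]
arr[1]=1 <= 15: swap with position 1, array becomes [2, 1, 4, 1, 15]
arr[2]=4 <= 15: swap with position 2, array becomes [2, 1, 4, 1, 15]
arr[3]=1 <= 15: swap with position 3, array becomes [2, 1, 4, 1, 15]

Place pivot at position 4: [2, 1, 4, 1, 15]
Pivot position: 4

After partitioning with pivot 15, the array becomes [2, 1, 4, 1, 15]. The pivot is placed at index 4. All elements to the left of the pivot are <= 15, and all elements to the right are > 15.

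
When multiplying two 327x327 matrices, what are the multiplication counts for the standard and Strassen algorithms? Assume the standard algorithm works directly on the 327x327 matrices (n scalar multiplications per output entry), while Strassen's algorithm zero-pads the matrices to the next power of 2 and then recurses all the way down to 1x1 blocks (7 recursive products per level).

Matrix multiplication for 327x327 matrices:

Strassen's algorithm requires power-of-2 dimensions. Pad 327x327 to 512x512 (next power of 2).

Standard algorithm: 327^3 = 34965783 multiplications
Strassen's algorithm: 7^(log2(512)) = 7^9 = 40353607 multiplications
Difference: 34965783 - 40353607 = -5387824 (Strassen uses MORE here due to padding overhead — for small or just-over-power-of-2 n, padding can outweigh the per-level savings)

Standard: 34965783 multiplications (327^3). Strassen: 40353607 multiplications (7^9, after padding to 512x512). Strassen reduces 8 recursive multiplications to 7 at each level.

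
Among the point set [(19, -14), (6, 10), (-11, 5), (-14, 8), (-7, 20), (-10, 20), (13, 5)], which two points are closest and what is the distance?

Computing all pairwise distances among 7 points:

d((19, -14), (6, 10)) = 27.2947
d((19, -14), (-11, 5)) = 35.5106
d((19, -14), (-14, 8)) = 39.6611
d((19, -14), (-7, 20)) = 42.8019
d((19, -14), (-10, 20)) = 44.6878
d((19, -14), (13, 5)) = 19.9249
d((6, 10), (-11, 5)) = 17.72
d((6, 10), (-14, 8)) = 20.0998
d((6, 10), (-7, 20)) = 16.4012
d((6, 10), (-10, 20)) = 18.868
d((6, 10), (13, 5)) = 8.6023
d((-11, 5), (-14, 8)) = 4.2426
d((-11, 5), (-7, 20)) = 15.5242
d((-11, 5), (-10, 20)) = 15.0333
d((-11, 5), (13, 5)) = 24.0
d((-14, 8), (-7, 20)) = 13.8924
d((-14, 8), (-10, 20)) = 12.6491
d((-14, 8), (13, 5)) = 27.1662
d((-7, 20), (-10, 20)) = 3.0 <-- minimum
d((-7, 20), (13, 5)) = 25.0
d((-10, 20), (13, 5)) = 27.4591

Closest pair: (-7, 20) and (-10, 20) with distance 3.0

The closest pair is (-7, 20) and (-10, 20) with Euclidean distance 3.0. For 7 points, brute-force pairwise comparison is shown above. For large n, the divide-and-conquer algorithm (sort by x, recurse on halves, check the dividing strip) achieves O(n log n).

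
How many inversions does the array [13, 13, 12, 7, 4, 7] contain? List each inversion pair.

Finding inversions in [13, 13, 12, 7, 4, 7]:

(0, 2): arr[0]=13 > arr[2]=12
(0, 3): arr[0]=13 > arr[3]=7
(0, 4): arr[0]=13 > arr[4]=4
(0, 5): arr[0]=13 > arr[5]=7
(1, 2): arr[1]=13 > arr[2]=12
(1, 3): arr[1]=13 > arr[3]=7
(1, 4): arr[1]=13 > arr[4]=4
(1, 5): arr[1]=13 > arr[5]=7
(2, 3): arr[2]=12 > arr[3]=7
(2, 4): arr[2]=12 > arr[4]=4
(2, 5): arr[2]=12 > arr[5]=7
(3, 4): arr[3]=7 > arr[4]=4

Total inversions: 12

The array has 12 inversion(s): (0,2), (0,3), (0,4), (0,5), (1,2), (1,3), (1,4), (1,5), (2,3), (2,4), (2,5), (3,4). Each pair (i,j) satisfies i < j and arr[i] > arr[j].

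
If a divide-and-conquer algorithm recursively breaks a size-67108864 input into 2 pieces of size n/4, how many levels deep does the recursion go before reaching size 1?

For divide and conquer with division factor 4:

Problem sizes at each level:
Level 0: 67108864
Level 1: 16777216
Level 2: 4194304
Level 3: 1048576
Level 4: 262144
Level 5: 65536
Level 6: 16384
Level 7: 4096
Level 8: 1024
Level 9: 256
Level 10: 64
Level 11: 16
Level 12: 4
Level 13: 1

The root is level 0 and the size-1 base case is level 13 (the tree spans levels 0 through 13, i.e. 14 levels counting the root), so the depth is the number of divisions: log_4(67108864) = 13

The recursion tree depth is log_4(67108864) = 13. At each level, the problem size is divided by 4, so it takes 13 divisions to reduce to a base case of size 1. The algorithm makes 2 recursive calls at each level.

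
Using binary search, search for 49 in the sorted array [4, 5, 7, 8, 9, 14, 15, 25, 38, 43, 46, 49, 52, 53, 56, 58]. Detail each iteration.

Binary search for 49 in [4, 5, 7, 8, 9, 14, 15, 25, 38, 43, 46, 49, 52, 53, 56, 58]:

lo=0, hi=15, mid=7, arr[mid]=25 -> 25 < 49, search right half
lo=8, hi=15, mid=11, arr[mid]=49 -> Found target at index 11!

Binary search finds 49 at index 11 after 2 comparisons. The search repeatedly halves the search space by comparing with the middle element.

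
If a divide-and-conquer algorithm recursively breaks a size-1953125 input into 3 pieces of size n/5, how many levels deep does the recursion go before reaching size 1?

For divide and conquer with division factor 5:

Problem sizes at each level:
Level 0: 1953125
Level 1: 390625
Level 2: 78125
Level 3: 15625
Level 4: 3125
Level 5: 625
Level 6: 125
Level 7: 25
Level 8: 5
Level 9: 1

The root is level 0 and the size-1 base case is level 9 (the tree spans levels 0 through 9, i.e. 10 levels counting the root), so the depth is the number of divisions: log_5(1953125) = 9

The recursion tree depth is log_5(1953125) = 9. At each level, the problem size is divided by 5, so it takes 9 divisions to reduce to a base case of size 1. The algorithm makes 3 recursive calls at each level.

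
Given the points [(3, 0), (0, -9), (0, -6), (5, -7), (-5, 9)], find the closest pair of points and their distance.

Computing all pairwise distances among 5 points:

d((3, 0), (0, -9)) = 9.4868
d((3, 0), (0, -6)) = 6.7082
d((3, 0), (5, -7)) = 7.2801
d((3, 0), (-5, 9)) = 12.0416
d((0, -9), (0, -6)) = 3.0 <-- minimum
d((0, -9), (5, -7)) = 5.3852
d((0, -9), (-5, 9)) = 18.6815
d((0, -6), (5, -7)) = 5.099
d((0, -6), (-5, 9)) = 15.8114
d((5, -7), (-5, 9)) = 18.868

Closest pair: (0, -9) and (0, -6) with distance 3.0

The closest pair is (0, -9) and (0, -6) with Euclidean distance 3.0. For 5 points, brute-force pairwise comparison is shown above. For large n, the divide-and-conquer algorithm (sort by x, recurse on halves, check the dividing strip) achieves O(n log n).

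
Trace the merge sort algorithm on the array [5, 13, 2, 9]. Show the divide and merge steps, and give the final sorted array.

Merge sort trace:

Split: [5, 13, 2, 9] -> [5, 13] and [2, 9]
  Split: [5, 13] -> [5] and [13]
  Merge: [5] + [13] -> [5, 13]
  Split: [2, 9] -> [2] and [9]
  Merge: [2] + [9] -> [2, 9]
Merge: [5, 13] + [2, 9] -> [2, 5, 9, 13]

Final sorted array: [2, 5, 9, 13]

The merge sort proceeds by recursively splitting the array and merging sorted halves.
After all merges, the sorted array is [2, 5, 9, 13].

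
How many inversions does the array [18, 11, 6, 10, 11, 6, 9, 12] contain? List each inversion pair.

Finding inversions in [18, 11, 6, 10, 11, 6, 9, 12]:

(0, 1): arr[0]=18 > arr[1]=11
(0, 2): arr[0]=18 > arr[2]=6
(0, 3): arr[0]=18 > arr[3]=10
(0, 4): arr[0]=18 > arr[4]=11
(0, 5): arr[0]=18 > arr[5]=6
(0, 6): arr[0]=18 > arr[6]=9
(0, 7): arr[0]=18 > arr[7]=12
(1, 2): arr[1]=11 > arr[2]=6
(1, 3): arr[1]=11 > arr[3]=10
(1, 5): arr[1]=11 > arr[5]=6
(1, 6): arr[1]=11 > arr[6]=9
(3, 5): arr[3]=10 > arr[5]=6
(3, 6): arr[3]=10 > arr[6]=9
(4, 5): arr[4]=11 > arr[5]=6
(4, 6): arr[4]=11 > arr[6]=9

Total inversions: 15

The array has 15 inversion(s): (0,1), (0,2), (0,3), (0,4), (0,5), (0,6), (0,7), (1,2), (1,3), (1,5), (1,6), (3,5), (3,6), (4,5), (4,6). Each pair (i,j) satisfies i < j and arr[i] > arr[j].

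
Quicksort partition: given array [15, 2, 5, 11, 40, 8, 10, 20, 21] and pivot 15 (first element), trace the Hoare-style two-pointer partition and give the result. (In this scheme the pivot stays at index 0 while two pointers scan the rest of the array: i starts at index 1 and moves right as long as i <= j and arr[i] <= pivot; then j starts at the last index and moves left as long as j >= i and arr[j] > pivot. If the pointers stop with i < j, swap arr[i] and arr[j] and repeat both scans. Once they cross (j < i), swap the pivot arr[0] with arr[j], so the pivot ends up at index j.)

Hoare-style two-pointer partition with pivot = 15:

Initial array: [15, 2, 5, 11, 40, 8, 10, 20, 21]

Pointers start at i = 1, j = 8.
i stops at index 4 (arr[4]=40 > 15), j stops at index 6 (arr[6]=10 <= 15): swap arr[4] and arr[6], array becomes [15, 2, 5, 11, 10, 8, 40, 20, 21]
i ends at 6, j ends at 5: the pointers have crossed (j < i), so scanning stops.

Swap pivot arr[0] with arr[5] to place pivot at position 5: [8, 2, 5, 11, 10, 15, 40, 20, 21]
Pivot position: 5

After partitioning with pivot 15, the array becomes [8, 2, 5, 11, 10, 15, 40, 20, 21]. The pivot is placed at index 5. All elements to the left of the pivot are <= 15, and all elements to the right are > 15.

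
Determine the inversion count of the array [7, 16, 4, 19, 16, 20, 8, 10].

Finding inversions in [7, 16, 4, 19, 16, 20, 8, 10]:

(0, 2): arr[0]=7 > arr[2]=4
(1, 2): arr[1]=16 > arr[2]=4
(1, 6): arr[1]=16 > arr[6]=8
(1, 7): arr[1]=16 > arr[7]=10
(3, 4): arr[3]=19 > arr[4]=16
(3, 6): arr[3]=19 > arr[6]=8
(3, 7): arr[3]=19 > arr[7]=10
(4, 6): arr[4]=16 > arr[6]=8
(4, 7): arr[4]=16 > arr[7]=10
(5, 6): arr[5]=20 > arr[6]=8
(5, 7): arr[5]=20 > arr[7]=10

Total inversions: 11

The array has 11 inversion(s): (0,2), (1,2), (1,6), (1,7), (3,4), (3,6), (3,7), (4,6), (4,7), (5,6), (5,7). Each pair (i,j) satisfies i < j and arr[i] > arr[j].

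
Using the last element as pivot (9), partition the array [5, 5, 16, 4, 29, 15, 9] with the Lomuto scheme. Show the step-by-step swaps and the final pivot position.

Lomuto partition with pivot = 9:

Initial array: [5, 5, 16, 4, 29, 15, 9]

arr[0]=5 <= 9: swap with position 0, array becomes [5, 5, 16, 4, 29, 15, 9]
arr[1]=5 <= 9: swap with position 1, array becomes [5, 5, 16, 4, 29, 15, 9]
arr[2]=16 > 9: no swap
arr[3]=4 <= 9: swap with position 2, array becomes [5, 5, 4, 16, 29, 15, 9]
arr[4]=29 > 9: no swap
arr[5]=15 > 9: no swap

Place pivot at position 3: [5, 5, 4, 9, 29, 15, 16]
Pivot position: 3

After partitioning with pivot 9, the array becomes [5, 5, 4, 9, 29, 15, 16]. The pivot is placed at index 3. All elements to the left of the pivot are <= 9, and all elements to the right are > 9.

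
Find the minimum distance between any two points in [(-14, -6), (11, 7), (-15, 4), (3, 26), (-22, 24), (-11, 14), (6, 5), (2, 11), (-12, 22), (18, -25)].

Computing all pairwise distances among 10 points:

d((-14, -6), (11, 7)) = 28.178
d((-14, -6), (-15, 4)) = 10.0499
d((-14, -6), (3, 26)) = 36.2353
d((-14, -6), (-22, 24)) = 31.0483
d((-14, -6), (-11, 14)) = 20.2237
d((-14, -6), (6, 5)) = 22.8254
d((-14, -6), (2, 11)) = 23.3452
d((-14, -6), (-12, 22)) = 28.0713
d((-14, -6), (18, -25)) = 37.2156
d((11, 7), (-15, 4)) = 26.1725
d((11, 7), (3, 26)) = 20.6155
d((11, 7), (-22, 24)) = 37.1214
d((11, 7), (-11, 14)) = 23.0868
d((11, 7), (6, 5)) = 5.3852 <-- minimum
d((11, 7), (2, 11)) = 9.8489
d((11, 7), (-12, 22)) = 27.4591
d((11, 7), (18, -25)) = 32.7567
d((-15, 4), (3, 26)) = 28.4253
d((-15, 4), (-22, 24)) = 21.1896
d((-15, 4), (-11, 14)) = 10.7703
d((-15, 4), (6, 5)) = 21.0238
d((-15, 4), (2, 11)) = 18.3848
d((-15, 4), (-12, 22)) = 18.2483
d((-15, 4), (18, -25)) = 43.9318
d((3, 26), (-22, 24)) = 25.0799
d((3, 26), (-11, 14)) = 18.4391
d((3, 26), (6, 5)) = 21.2132
d((3, 26), (2, 11)) = 15.0333
d((3, 26), (-12, 22)) = 15.5242
d((3, 26), (18, -25)) = 53.1601
d((-22, 24), (-11, 14)) = 14.8661
d((-22, 24), (6, 5)) = 33.8378
d((-22, 24), (2, 11)) = 27.2947
d((-22, 24), (-12, 22)) = 10.198
d((-22, 24), (18, -25)) = 63.2535
d((-11, 14), (6, 5)) = 19.2354
d((-11, 14), (2, 11)) = 13.3417
d((-11, 14), (-12, 22)) = 8.0623
d((-11, 14), (18, -25)) = 48.6004
d((6, 5), (2, 11)) = 7.2111
d((6, 5), (-12, 22)) = 24.7588
d((6, 5), (18, -25)) = 32.311
d((2, 11), (-12, 22)) = 17.8045
d((2, 11), (18, -25)) = 39.3954
d((-12, 22), (18, -25)) = 55.7584

Closest pair: (11, 7) and (6, 5) with distance 5.3852

The closest pair is (11, 7) and (6, 5) with Euclidean distance 5.3852. For 10 points, brute-force pairwise comparison is shown above. For large n, the divide-and-conquer algorithm (sort by x, recurse on halves, check the dividing strip) achieves O(n log n).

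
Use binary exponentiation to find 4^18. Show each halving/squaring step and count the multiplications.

Computing 4^18 by squaring (build up from 4^1; each line after the first costs one multiplication):

4^1 = 4
4^2 = (4^1)^2 = 4^2 = 16
4^4 = (4^2)^2 = 16^2 = 256
4^8 = (4^4)^2 = 256^2 = 65536
4^9 = 4 * 4^8 = 4 * 65536 = 262144
4^18 = (4^9)^2 = 262144^2 = 68719476736

Result: 68719476736
Multiplications needed: 5 (5 lines after 4^1)

4^18 = 68719476736. Using exponentiation by squaring, this requires 5 multiplications. The key idea: if the exponent is even, square the half-power; if odd, multiply by the base once.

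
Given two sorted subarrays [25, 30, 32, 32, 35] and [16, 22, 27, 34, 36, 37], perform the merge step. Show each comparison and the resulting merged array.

Merging process:

Compare 25 vs 16: take 16 from right. Merged: [16]
Compare 25 vs 22: take 22 from right. Merged: [16, 22]
Compare 25 vs 27: take 25 from left. Merged: [16, 22, 25]
Compare 30 vs 27: take 27 from right. Merged: [16, 22, 25, 27]
Compare 30 vs 34: take 30 from left. Merged: [16, 22, 25, 27, 30]
Compare 32 vs 34: take 32 from left. Merged: [16, 22, 25, 27, 30, 32]
Compare 32 vs 34: take 32 from left. Merged: [16, 22, 25, 27, 30, 32, 32]
Compare 35 vs 34: take 34 from right. Merged: [16, 22, 25, 27, 30, 32, 32, 34]
Compare 35 vs 36: take 35 from left. Merged: [16, 22, 25, 27, 30, 32, 32, 34, 35]
Append remaining from right: [36, 37]. Merged: [16, 22, 25, 27, 30, 32, 32, 34, 35, 36, 37]

Final merged array: [16, 22, 25, 27, 30, 32, 32, 34, 35, 36, 37]
Total comparisons: 9

The merged array is [16, 22, 25, 27, 30, 32, 32, 34, 35, 36, 37], requiring 9 comparisons. The merge step runs in O(n) time where n is the total number of elements.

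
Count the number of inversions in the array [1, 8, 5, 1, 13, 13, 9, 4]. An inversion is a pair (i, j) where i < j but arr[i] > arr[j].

Finding inversions in [1, 8, 5, 1, 13, 13, 9, 4]:

(1, 2): arr[1]=8 > arr[2]=5
(1, 3): arr[1]=8 > arr[3]=1
(1, 7): arr[1]=8 > arr[7]=4
(2, 3): arr[2]=5 > arr[3]=1
(2, 7): arr[2]=5 > arr[7]=4
(4, 6): arr[4]=13 > arr[6]=9
(4, 7): arr[4]=13 > arr[7]=4
(5, 6): arr[5]=13 > arr[6]=9
(5, 7): arr[5]=13 > arr[7]=4
(6, 7): arr[6]=9 > arr[7]=4

Total inversions: 10

The array has 10 inversion(s): (1,2), (1,3), (1,7), (2,3), (2,7), (4,6), (4,7), (5,6), (5,7), (6,7). Each pair (i,j) satisfies i < j and arr[i] > arr[j].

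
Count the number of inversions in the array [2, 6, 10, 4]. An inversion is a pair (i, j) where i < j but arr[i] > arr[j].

Finding inversions in [2, 6, 10, 4]:

(1, 3): arr[1]=6 > arr[3]=4
(2, 3): arr[2]=10 > arr[3]=4

Total inversions: 2

The array has 2 inversion(s): (1,3), (2,3). Each pair (i,j) satisfies i < j and arr[i] > arr[j].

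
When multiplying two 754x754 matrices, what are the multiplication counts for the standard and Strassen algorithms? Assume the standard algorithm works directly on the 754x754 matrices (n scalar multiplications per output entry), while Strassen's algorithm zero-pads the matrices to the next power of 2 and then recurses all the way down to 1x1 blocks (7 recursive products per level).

Matrix multiplication for 754x754 matrices:

Strassen's algorithm requires power-of-2 dimensions. Pad 754x754 to 1024x1024 (next power of 2).

Standard algorithm: 754^3 = 428661064 multiplications
Strassen's algorithm: 7^(log2(1024)) = 7^10 = 282475249 multiplications
Savings: 428661064 - 282475249 = 146185815 multiplications

Standard: 428661064 multiplications (754^3). Strassen: 282475249 multiplications (7^10, after padding to 1024x1024). Strassen reduces 8 recursive multiplications to 7 at each level.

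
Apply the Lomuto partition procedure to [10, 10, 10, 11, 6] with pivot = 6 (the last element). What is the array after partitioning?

Lomuto partition with pivot = 6:

Initial array: [10, 10, 10, 11, 6]

arr[0]=10 > 6: no swap
arr[1]=10 > 6: no swap
arr[2]=10 > 6: no swap
arr[3]=11 > 6: no swap

Place pivot at position 0: [6, 10, 10, 11, 10]
Pivot position: 0

After partitioning with pivot 6, the array becomes [6, 10, 10, 11, 10]. The pivot is placed at index 0. All elements to the left of the pivot are <= 6, and all elements to the right are > 6.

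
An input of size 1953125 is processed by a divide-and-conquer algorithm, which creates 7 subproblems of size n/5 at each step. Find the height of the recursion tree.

For divide and conquer with division factor 5:

Problem sizes at each level:
Level 0: 1953125
Level 1: 390625
Level 2: 78125
Level 3: 15625
Level 4: 3125
Level 5: 625
Level 6: 125
Level 7: 25
Level 8: 5
Level 9: 1

The root is level 0 and the size-1 base case is level 9 (the tree spans levels 0 through 9, i.e. 10 levels counting the root), so the depth is the number of divisions: log_5(1953125) = 9

The recursion tree depth is log_5(1953125) = 9. At each level, the problem size is divided by 5, so it takes 9 divisions to reduce to a base case of size 1. The algorithm makes 7 recursive calls at each level.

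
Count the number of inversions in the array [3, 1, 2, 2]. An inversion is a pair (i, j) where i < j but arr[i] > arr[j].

Finding inversions in [3, 1, 2, 2]:

(0, 1): arr[0]=3 > arr[1]=1
(0, 2): arr[0]=3 > arr[2]=2
(0, 3): arr[0]=3 > arr[3]=2

Total inversions: 3

The array has 3 inversion(s): (0,1), (0,2), (0,3). Each pair (i,j) satisfies i < j and arr[i] > arr[j].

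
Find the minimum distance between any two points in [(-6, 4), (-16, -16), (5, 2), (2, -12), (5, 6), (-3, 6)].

Computing all pairwise distances among 6 points:

d((-6, 4), (-16, -16)) = 22.3607
d((-6, 4), (5, 2)) = 11.1803
d((-6, 4), (2, -12)) = 17.8885
d((-6, 4), (5, 6)) = 11.1803
d((-6, 4), (-3, 6)) = 3.6056 <-- minimum
d((-16, -16), (5, 2)) = 27.6586
d((-16, -16), (2, -12)) = 18.4391
d((-16, -16), (5, 6)) = 30.4138
d((-16, -16), (-3, 6)) = 25.5539
d((5, 2), (2, -12)) = 14.3178
d((5, 2), (5, 6)) = 4.0
d((5, 2), (-3, 6)) = 8.9443
d((2, -12), (5, 6)) = 18.2483
d((2, -12), (-3, 6)) = 18.6815
d((5, 6), (-3, 6)) = 8.0

Closest pair: (-6, 4) and (-3, 6) with distance 3.6056

The closest pair is (-6, 4) and (-3, 6) with Euclidean distance 3.6056. For 6 points, brute-force pairwise comparison is shown above. For large n, the divide-and-conquer algorithm (sort by x, recurse on halves, check the dividing strip) achieves O(n log n).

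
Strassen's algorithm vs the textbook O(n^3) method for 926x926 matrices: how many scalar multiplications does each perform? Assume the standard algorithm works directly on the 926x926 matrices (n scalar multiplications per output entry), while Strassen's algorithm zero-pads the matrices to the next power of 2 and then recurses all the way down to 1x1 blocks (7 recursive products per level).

Matrix multiplication for 926x926 matrices:

Strassen's algorithm requires power-of-2 dimensions. Pad 926x926 to 1024x1024 (next power of 2).

Standard algorithm: 926^3 = 794022776 multiplications
Strassen's algorithm: 7^(log2(1024)) = 7^10 = 282475249 multiplications
Savings: 794022776 - 282475249 = 511547527 multiplications

Standard: 794022776 multiplications (926^3). Strassen: 282475249 multiplications (7^10, after padding to 1024x1024). Strassen reduces 8 recursive multiplications to 7 at each level.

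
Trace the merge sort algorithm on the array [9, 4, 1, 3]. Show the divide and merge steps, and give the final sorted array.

Merge sort trace:

Split: [9, 4, 1, 3] -> [9, 4] and [1, 3]
  Split: [9, 4] -> [9] and [4]
  Merge: [9] + [4] -> [4, 9]
  Split: [1, 3] -> [1] and [3]
  Merge: [1] + [3] -> [1, 3]
Merge: [4, 9] + [1, 3] -> [1, 3, 4, 9]

Final sorted array: [1, 3, 4, 9]

The merge sort proceeds by recursively splitting the array and merging sorted halves.
After all merges, the sorted array is [1, 3, 4, 9].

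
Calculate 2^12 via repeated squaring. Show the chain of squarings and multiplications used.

Computing 2^12 by squaring (build up from 2^1; each line after the first costs one multiplication):

2^1 = 2
2^2 = (2^1)^2 = 2^2 = 4
2^3 = 2 * 2^2 = 2 * 4 = 8
2^6 = (2^3)^2 = 8^2 = 64
2^12 = (2^6)^2 = 64^2 = 4096

Result: 4096
Multiplications needed: 4 (4 lines after 2^1)

2^12 = 4096. Using exponentiation by squaring, this requires 4 multiplications. The key idea: if the exponent is even, square the half-power; if odd, multiply by the base once.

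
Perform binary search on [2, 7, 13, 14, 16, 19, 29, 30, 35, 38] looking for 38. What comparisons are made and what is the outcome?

Binary search for 38 in [2, 7, 13, 14, 16, 19, 29, 30, 35, 38]:

lo=0, hi=9, mid=4, arr[mid]=16 -> 16 < 38, search right half
lo=5, hi=9, mid=7, arr[mid]=30 -> 30 < 38, search right half
lo=8, hi=9, mid=8, arr[mid]=35 -> 35 < 38, search right half
lo=9, hi=9, mid=9, arr[mid]=38 -> Found target at index 9!

Binary search finds 38 at index 9 after 4 comparisons. The search repeatedly halves the search space by comparing with the middle element.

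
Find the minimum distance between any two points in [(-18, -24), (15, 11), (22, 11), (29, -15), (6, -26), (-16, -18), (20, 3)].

Computing all pairwise distances among 7 points:

d((-18, -24), (15, 11)) = 48.1041
d((-18, -24), (22, 11)) = 53.1507
d((-18, -24), (29, -15)) = 47.8539
d((-18, -24), (6, -26)) = 24.0832
d((-18, -24), (-16, -18)) = 6.3246 <-- minimum
d((-18, -24), (20, 3)) = 46.6154
d((15, 11), (22, 11)) = 7.0
d((15, 11), (29, -15)) = 29.5296
d((15, 11), (6, -26)) = 38.0789
d((15, 11), (-16, -18)) = 42.45
d((15, 11), (20, 3)) = 9.434
d((22, 11), (29, -15)) = 26.9258
d((22, 11), (6, -26)) = 40.3113
d((22, 11), (-16, -18)) = 47.8017
d((22, 11), (20, 3)) = 8.2462
d((29, -15), (6, -26)) = 25.4951
d((29, -15), (-16, -18)) = 45.0999
d((29, -15), (20, 3)) = 20.1246
d((6, -26), (-16, -18)) = 23.4094
d((6, -26), (20, 3)) = 32.2025
d((-16, -18), (20, 3)) = 41.6773

Closest pair: (-18, -24) and (-16, -18) with distance 6.3246

The closest pair is (-18, -24) and (-16, -18) with Euclidean distance 6.3246. For 7 points, brute-force pairwise comparison is shown above. For large n, the divide-and-conquer algorithm (sort by x, recurse on halves, check the dividing strip) achieves O(n log n).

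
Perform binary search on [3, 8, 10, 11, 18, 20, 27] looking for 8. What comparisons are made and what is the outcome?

Binary search for 8 in [3, 8, 10, 11, 18, 20, 27]:

lo=0, hi=6, mid=3, arr[mid]=11 -> 11 > 8, search left half
lo=0, hi=2, mid=1, arr[mid]=8 -> Found target at index 1!

Binary search finds 8 at index 1 after 2 comparisons. The search repeatedly halves the search space by comparing with the middle element.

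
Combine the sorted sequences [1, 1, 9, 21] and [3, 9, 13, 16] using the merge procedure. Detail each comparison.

Merging process:

Compare 1 vs 3: take 1 from left. Merged: [1]
Compare 1 vs 3: take 1 from left. Merged: [1, 1]
Compare 9 vs 3: take 3 from right. Merged: [1, 1, 3]
Compare 9 vs 9: take 9 from left. Merged: [1, 1, 3, 9]
Compare 21 vs 9: take 9 from right. Merged: [1, 1, 3, 9, 9]
Compare 21 vs 13: take 13 from right. Merged: [1, 1, 3, 9, 9, 13]
Compare 21 vs 16: take 16 from right. Merged: [1, 1, 3, 9, 9, 13, 16]
Append remaining from left: [21]. Merged: [1, 1, 3, 9, 9, 13, 16, 21]

Final merged array: [1, 1, 3, 9, 9, 13, 16, 21]
Total comparisons: 7

The merged array is [1, 1, 3, 9, 9, 13, 16, 21], requiring 7 comparisons. The merge step runs in O(n) time where n is the total number of elements.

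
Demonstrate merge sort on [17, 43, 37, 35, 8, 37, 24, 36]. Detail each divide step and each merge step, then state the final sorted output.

Merge sort trace:

Split: [17, 43, 37, 35, 8, 37, 24, 36] -> [17, 43, 37, 35] and [8, 37, 24, 36]
  Split: [17, 43, 37, 35] -> [17, 43] and [37, 35]
    Split: [17, 43] -> [17] and [43]
    Merge: [17] + [43] -> [17, 43]
    Split: [37, 35] -> [37] and [35]
    Merge: [37] + [35] -> [35, 37]
  Merge: [17, 43] + [35, 37] -> [17, 35, 37, 43]
  Split: [8, 37, 24, 36] -> [8, 37] and [24, 36]
    Split: [8, 37] -> [8] and [37]
    Merge: [8] + [37] -> [8, 37]
    Split: [24, 36] -> [24] and [36]
    Merge: [24] + [36] -> [24, 36]
  Merge: [8, 37] + [24, 36] -> [8, 24, 36, 37]
Merge: [17, 35, 37, 43] + [8, 24, 36, 37] -> [8, 17, 24, 35, 36, 37, 37, 43]

Final sorted array: [8, 17, 24, 35, 36, 37, 37, 43]

The merge sort proceeds by recursively splitting the array and merging sorted halves.
After all merges, the sorted array is [8, 17, 24, 35, 36, 37, 37, 43].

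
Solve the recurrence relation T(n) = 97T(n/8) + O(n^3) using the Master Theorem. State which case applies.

Master Theorem for T(n) = 97T(n/8) + O(n^3):

a = 97, b = 8, c = 3
log_b(a) = log_8(97) = 2.2000

Case 3: c = 3 > log_8(97) = 2.2000
T(n) = O(n^3) = O(n^3)

For T(n) = 97T(n/8) + O(n^3): log_8(97) = 2.2000. This is Case 3 of the Master Theorem (c > log_b(a), work dominated by root), giving O(n^3).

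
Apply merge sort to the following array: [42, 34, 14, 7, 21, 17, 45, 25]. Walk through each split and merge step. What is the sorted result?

Merge sort trace:

Split: [42, 34, 14, 7, 21, 17, 45, 25] -> [42, 34, 14, 7] and [21, 17, 45, 25]
  Split: [42, 34, 14, 7] -> [42, 34] and [14, 7]
    Split: [42, 34] -> [42] and [34]
    Merge: [42] + [34] -> [34, 42]
    Split: [14, 7] -> [14] and [7]
    Merge: [14] + [7] -> [7, 14]
  Merge: [34, 42] + [7, 14] -> [7, 14, 34, 42]
  Split: [21, 17, 45, 25] -> [21, 17] and [45, 25]
    Split: [21, 17] -> [21] and [17]
    Merge: [21] + [17] -> [17, 21]
    Split: [45, 25] -> [45] and [25]
    Merge: [45] + [25] -> [25, 45]
  Merge: [17, 21] + [25, 45] -> [17, 21, 25, 45]
Merge: [7, 14, 34, 42] + [17, 21, 25, 45] -> [7, 14, 17, 21, 25, 34, 42, 45]

Final sorted array: [7, 14, 17, 21, 25, 34, 42, 45]

The merge sort proceeds by recursively splitting the array and merging sorted halves.
After all merges, the sorted array is [7, 14, 17, 21, 25, 34, 42, 45].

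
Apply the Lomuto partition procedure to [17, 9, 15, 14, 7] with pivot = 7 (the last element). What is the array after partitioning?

Lomuto partition with pivot = 7:

Initial array: [17, 9, 15, 14, 7]

arr[0]=17 > 7: no swap
arr[1]=9 > 7: no swap
arr[2]=15 > 7: no swap
arr[3]=14 > 7: no swap

Place pivot at position 0: [7, 9, 15, 14, 17]
Pivot position: 0

After partitioning with pivot 7, the array becomes [7, 9, 15, 14, 17]. The pivot is placed at index 0. All elements to the left of the pivot are <= 7, and all elements to the right are > 7.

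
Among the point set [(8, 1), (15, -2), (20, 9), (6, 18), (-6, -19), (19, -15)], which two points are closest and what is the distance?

Computing all pairwise distances among 6 points:

d((8, 1), (15, -2)) = 7.6158 <-- minimum
d((8, 1), (20, 9)) = 14.4222
d((8, 1), (6, 18)) = 17.1172
d((8, 1), (-6, -19)) = 24.4131
d((8, 1), (19, -15)) = 19.4165
d((15, -2), (20, 9)) = 12.083
d((15, -2), (6, 18)) = 21.9317
d((15, -2), (-6, -19)) = 27.0185
d((15, -2), (19, -15)) = 13.6015
d((20, 9), (6, 18)) = 16.6433
d((20, 9), (-6, -19)) = 38.2099
d((20, 9), (19, -15)) = 24.0208
d((6, 18), (-6, -19)) = 38.8973
d((6, 18), (19, -15)) = 35.4683
d((-6, -19), (19, -15)) = 25.318

Closest pair: (8, 1) and (15, -2) with distance 7.6158

The closest pair is (8, 1) and (15, -2) with Euclidean distance 7.6158. For 6 points, brute-force pairwise comparison is shown above. For large n, the divide-and-conquer algorithm (sort by x, recurse on halves, check the dividing strip) achieves O(n log n).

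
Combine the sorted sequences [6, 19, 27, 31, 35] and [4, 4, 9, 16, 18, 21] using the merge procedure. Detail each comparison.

Merging process:

Compare 6 vs 4: take 4 from right. Merged: [4]
Compare 6 vs 4: take 4 from right. Merged: [4, 4]
Compare 6 vs 9: take 6 from left. Merged: [4, 4, 6]
Compare 19 vs 9: take 9 from right. Merged: [4, 4, 6, 9]
Compare 19 vs 16: take 16 from right. Merged: [4, 4, 6, 9, 16]
Compare 19 vs 18: take 18 from right. Merged: [4, 4, 6, 9, 16, 18]
Compare 19 vs 21: take 19 from left. Merged: [4, 4, 6, 9, 16, 18, 19]
Compare 27 vs 21: take 21 from right. Merged: [4, 4, 6, 9, 16, 18, 19, 21]
Append remaining from left: [27, 31, 35]. Merged: [4, 4, 6, 9, 16, 18, 19, 21, 27, 31, 35]

Final merged array: [4, 4, 6, 9, 16, 18, 19, 21, 27, 31, 35]
Total comparisons: 8

The merged array is [4, 4, 6, 9, 16, 18, 19, 21, 27, 31, 35], requiring 8 comparisons. The merge step runs in O(n) time where n is the total number of elements.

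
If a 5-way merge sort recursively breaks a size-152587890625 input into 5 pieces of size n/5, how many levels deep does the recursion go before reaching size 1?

For divide and conquer with division factor 5:

Problem sizes at each level:
Level 0: 152587890625
Level 1: 30517578125
Level 2: 6103515625
Level 3: 1220703125
Level 4: 244140625
Level 5: 48828125
Level 6: 9765625
Level 7: 1953125
Level 8: 390625
Level 9: 78125
Level 10: 15625
Level 11: 3125
Level 12: 625
Level 13: 125
Level 14: 25
Level 15: 5
Level 16: 1

The root is level 0 and the size-1 base case is level 16 (the tree spans levels 0 through 16, i.e. 17 levels counting the root), so the depth is the number of divisions: log_5(152587890625) = 16

The recursion tree depth is log_5(152587890625) = 16. At each level, the problem size is divided by 5, so it takes 16 divisions to reduce to a base case of size 1. The algorithm makes 5 recursive calls at each level.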